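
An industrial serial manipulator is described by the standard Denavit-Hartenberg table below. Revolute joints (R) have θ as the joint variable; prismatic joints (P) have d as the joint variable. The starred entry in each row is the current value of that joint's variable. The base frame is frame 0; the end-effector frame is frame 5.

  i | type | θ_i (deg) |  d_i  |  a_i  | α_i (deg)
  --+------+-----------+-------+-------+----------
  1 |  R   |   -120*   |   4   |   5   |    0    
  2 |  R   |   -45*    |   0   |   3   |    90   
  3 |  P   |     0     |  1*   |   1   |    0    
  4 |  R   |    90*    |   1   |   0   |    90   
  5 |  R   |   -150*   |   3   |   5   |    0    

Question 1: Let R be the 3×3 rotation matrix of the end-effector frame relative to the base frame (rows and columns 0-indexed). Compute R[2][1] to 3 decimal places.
0.500

End-effector y-axis (col 1 of R) = (0.2241,-0.8365,0.5000)
R[2][1] = 0.5000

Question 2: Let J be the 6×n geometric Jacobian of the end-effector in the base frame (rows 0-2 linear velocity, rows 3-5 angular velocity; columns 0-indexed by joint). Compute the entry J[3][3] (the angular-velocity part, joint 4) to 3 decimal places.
-0.259

axis z_3 = (-0.2588,0.9659,0.0000); lever o_n−o_3 = (-2.5095,-2.2253,-4.3301)
cross product → J_v[:, 3] = (-4.1826,-1.1207,3.0000)
J_ω[:, 3] = z_3
entry J[3][3] = -0.2588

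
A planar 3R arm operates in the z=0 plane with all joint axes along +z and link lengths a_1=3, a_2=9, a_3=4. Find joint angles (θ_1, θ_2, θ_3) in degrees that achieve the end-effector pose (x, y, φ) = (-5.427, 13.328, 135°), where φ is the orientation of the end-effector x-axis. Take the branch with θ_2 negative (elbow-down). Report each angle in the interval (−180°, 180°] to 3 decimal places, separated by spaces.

150.009 -60.008 44.998

wrist centre = target − a_3·(cos φ, sin φ) = (-2.5986, 10.4996)
cos θ_2 = (116.9936−3²−9²)/(2·3·9) = 0.4999; θ_2 = -60.0078° (elbow-down)
β = atan2(10.4996,-2.5986) = 103.9010°; ψ = atan2(-7.7948,7.4989) = -46.1084°
θ_1 = β − ψ = 150.0094°
θ_3 = φ − θ_1 − θ_2 = 44.9984° (wrapped to (-180°,180°])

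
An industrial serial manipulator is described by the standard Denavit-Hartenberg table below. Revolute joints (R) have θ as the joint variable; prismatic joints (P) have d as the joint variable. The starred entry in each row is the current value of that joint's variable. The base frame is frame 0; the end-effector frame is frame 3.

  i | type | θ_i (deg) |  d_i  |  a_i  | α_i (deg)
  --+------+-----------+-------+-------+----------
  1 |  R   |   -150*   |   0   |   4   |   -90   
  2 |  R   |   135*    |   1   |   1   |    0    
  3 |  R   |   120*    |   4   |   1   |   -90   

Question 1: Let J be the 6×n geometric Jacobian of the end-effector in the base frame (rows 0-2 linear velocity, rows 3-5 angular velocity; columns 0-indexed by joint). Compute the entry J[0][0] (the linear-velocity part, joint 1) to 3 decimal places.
5.847

axis z_0 = ẑ; lever o_n−o_0 = (-0.1276,-5.8472,0.2588)
cross product → J_v[:, 0] = (5.8472,-0.1276,0.0000)
J_ω[:, 0] = z_0
entry J[0][0] = 5.8472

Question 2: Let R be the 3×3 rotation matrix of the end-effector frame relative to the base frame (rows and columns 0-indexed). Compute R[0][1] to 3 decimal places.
End-effector y-axis (col 1 of R) = (-0.5000,0.8660,-0.0000)
R[0][1] = -0.5000

-0.500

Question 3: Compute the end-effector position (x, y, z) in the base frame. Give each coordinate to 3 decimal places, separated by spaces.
after link 1: o_1 = (-3.4641, -2.0000, 0.0000)
after link 2: o_2 = (-2.3517, -2.5125, -0.7071)
after link 3: o_3 = (-0.1276, -5.8472, 0.2588)

-0.128 -5.847 0.259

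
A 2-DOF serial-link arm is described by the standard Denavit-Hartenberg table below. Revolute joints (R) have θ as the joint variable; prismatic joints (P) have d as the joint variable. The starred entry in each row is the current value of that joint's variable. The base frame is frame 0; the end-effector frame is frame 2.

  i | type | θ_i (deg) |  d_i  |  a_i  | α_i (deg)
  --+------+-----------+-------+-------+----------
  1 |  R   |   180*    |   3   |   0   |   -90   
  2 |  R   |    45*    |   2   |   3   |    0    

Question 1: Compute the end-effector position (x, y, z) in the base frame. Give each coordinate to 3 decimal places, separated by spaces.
-2.121 -2.000 0.879

after link 1: o_1 = (0.0000, 0.0000, 3.0000)
after link 2: o_2 = (-2.1213, -2.0000, 0.8787)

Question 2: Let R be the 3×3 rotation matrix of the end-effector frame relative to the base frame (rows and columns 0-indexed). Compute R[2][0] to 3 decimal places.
-0.707

End-effector x-axis (col 0 of R) = (-0.7071,0.0000,-0.7071)
R[2][0] = -0.7071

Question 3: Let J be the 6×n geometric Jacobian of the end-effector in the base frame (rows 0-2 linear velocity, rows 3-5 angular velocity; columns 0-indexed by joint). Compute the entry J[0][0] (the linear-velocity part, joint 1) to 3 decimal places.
2.000

axis z_0 = ẑ; lever o_n−o_0 = (-2.1213,-2.0000,0.8787)
cross product → J_v[:, 0] = (2.0000,-2.1213,0.0000)
J_ω[:, 0] = z_0
entry J[0][0] = 2.0000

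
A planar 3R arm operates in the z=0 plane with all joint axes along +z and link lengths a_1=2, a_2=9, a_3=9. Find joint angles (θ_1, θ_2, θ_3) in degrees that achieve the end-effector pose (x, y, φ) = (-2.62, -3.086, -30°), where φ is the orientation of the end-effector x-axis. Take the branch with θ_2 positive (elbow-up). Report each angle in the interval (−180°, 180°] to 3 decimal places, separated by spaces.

wrist centre = target − a_3·(cos φ, sin φ) = (-10.4142, 1.4140)
cos θ_2 = (110.4556−2²−9²)/(2·2·9) = 0.7071; θ_2 = 45.0007° (elbow-up)
β = atan2(1.4140,-10.4142) = 172.2679°; ψ = atan2(6.3640,8.3639) = 37.2673°
θ_1 = β − ψ = 135.0006°
θ_3 = φ − θ_1 − θ_2 = 149.9987° (wrapped to (-180°,180°])

135.001 45.001 149.999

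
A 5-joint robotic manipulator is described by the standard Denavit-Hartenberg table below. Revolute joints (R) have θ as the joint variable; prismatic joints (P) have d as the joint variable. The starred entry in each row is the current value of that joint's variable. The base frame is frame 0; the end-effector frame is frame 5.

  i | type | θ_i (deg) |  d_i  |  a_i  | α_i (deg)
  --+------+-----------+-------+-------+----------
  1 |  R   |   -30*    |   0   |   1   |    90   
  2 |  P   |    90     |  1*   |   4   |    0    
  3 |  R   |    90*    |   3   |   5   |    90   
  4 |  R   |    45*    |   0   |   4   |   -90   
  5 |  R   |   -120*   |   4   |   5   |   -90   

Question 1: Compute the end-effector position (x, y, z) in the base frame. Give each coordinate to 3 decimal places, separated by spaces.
after link 1: o_1 = (0.8660, -0.5000, 0.0000)
after link 2: o_2 = (0.3660, -1.3660, 4.0000)
after link 3: o_3 = (-5.4641, -1.4641, 4.0000)
after link 4: o_4 = (-9.3278, -2.4994, 4.0000)
after link 5: o_5 = (-5.8777, -5.7160, 8.3301)

-5.878 -5.716 8.330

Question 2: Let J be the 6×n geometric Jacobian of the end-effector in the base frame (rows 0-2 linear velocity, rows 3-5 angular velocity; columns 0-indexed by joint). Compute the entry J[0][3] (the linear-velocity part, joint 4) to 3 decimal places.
4.252

axis z_3 = (0.0000,-0.0000,1.0000); lever o_n−o_3 = (-0.4136,-4.2519,4.3301)
cross product → J_v[:, 3] = (4.2519,-0.4136,-0.0000)
J_ω[:, 3] = z_3
entry J[0][3] = 4.2519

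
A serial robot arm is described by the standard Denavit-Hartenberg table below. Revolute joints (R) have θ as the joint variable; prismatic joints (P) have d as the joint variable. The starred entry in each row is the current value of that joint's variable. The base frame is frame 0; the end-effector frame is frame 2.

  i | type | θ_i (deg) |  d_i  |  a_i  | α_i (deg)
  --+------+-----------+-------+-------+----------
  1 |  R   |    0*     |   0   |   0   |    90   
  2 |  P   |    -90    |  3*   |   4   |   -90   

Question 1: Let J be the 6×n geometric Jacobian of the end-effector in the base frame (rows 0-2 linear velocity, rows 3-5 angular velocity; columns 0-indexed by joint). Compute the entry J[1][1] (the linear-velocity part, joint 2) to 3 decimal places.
-1.000

prismatic axis z_1 = (0.0000,-1.0000,0.0000)
J_v[:, 1] = z_1; J_ω[:, 1] = (0,0,0)
entry J[1][1] = -1.0000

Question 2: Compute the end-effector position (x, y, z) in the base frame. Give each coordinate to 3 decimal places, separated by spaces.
after link 1: o_1 = (0.0000, 0.0000, 0.0000)
after link 2: o_2 = (0.0000, -3.0000, -4.0000)

0.000 -3.000 -4.000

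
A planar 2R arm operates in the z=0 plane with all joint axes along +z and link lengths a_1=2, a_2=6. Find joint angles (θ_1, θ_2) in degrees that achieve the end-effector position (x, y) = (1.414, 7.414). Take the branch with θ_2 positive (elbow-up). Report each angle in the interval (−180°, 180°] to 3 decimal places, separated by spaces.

44.991 45.013

cos θ_2 = (56.9668−2²−6²)/(2·2·6) = 0.7069; θ_2 = 45.0127° (elbow-up)
β = atan2(7.4140,1.4140) = 79.2022°; ψ = atan2(4.2436,6.2417) = 34.2109°
θ_1 = β − ψ = 44.9913°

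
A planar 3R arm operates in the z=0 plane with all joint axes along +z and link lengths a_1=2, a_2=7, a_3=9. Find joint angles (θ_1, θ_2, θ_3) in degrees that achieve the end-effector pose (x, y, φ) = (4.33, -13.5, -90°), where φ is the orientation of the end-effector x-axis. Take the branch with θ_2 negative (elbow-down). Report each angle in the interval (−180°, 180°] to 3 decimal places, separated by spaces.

wrist centre = target − a_3·(cos φ, sin φ) = (4.3300, -4.5000)
cos θ_2 = (38.9989−2²−7²)/(2·2·7) = -0.5000; θ_2 = -120.0026° (elbow-down)
β = atan2(-4.5000,4.3300) = -46.1030°; ψ = atan2(-6.0620,-1.5003) = -103.9007°
θ_1 = β − ψ = 57.7977°
θ_3 = φ − θ_1 − θ_2 = -27.7951° (wrapped to (-180°,180°])

57.798 -120.003 -27.795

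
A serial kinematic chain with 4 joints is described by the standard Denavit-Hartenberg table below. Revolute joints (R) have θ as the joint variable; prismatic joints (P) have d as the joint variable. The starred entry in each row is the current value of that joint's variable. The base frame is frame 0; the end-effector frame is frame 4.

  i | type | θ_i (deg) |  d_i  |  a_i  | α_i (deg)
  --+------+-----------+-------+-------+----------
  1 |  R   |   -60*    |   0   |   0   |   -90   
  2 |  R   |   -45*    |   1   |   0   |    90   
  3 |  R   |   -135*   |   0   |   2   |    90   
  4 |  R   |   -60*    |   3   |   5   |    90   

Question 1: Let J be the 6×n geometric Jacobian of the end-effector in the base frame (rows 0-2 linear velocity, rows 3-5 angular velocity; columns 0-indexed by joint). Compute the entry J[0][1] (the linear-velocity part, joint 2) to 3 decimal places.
-3.406

axis z_1 = (0.8660,0.5000,0.0000); lever o_n−o_1 = (-0.3966,0.5656,-6.8119)
cross product → J_v[:, 1] = (-3.4059,5.8992,0.6881)
J_ω[:, 1] = z_1
entry J[0][1] = -3.4059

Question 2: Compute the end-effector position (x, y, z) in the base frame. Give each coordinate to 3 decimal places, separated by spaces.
after link 1: o_1 = (0.0000, 0.0000, 0.0000)
after link 2: o_2 = (0.8660, 0.5000, 0.0000)
after link 3: o_3 = (-0.8587, 0.6589, -1.0000)
after link 4: o_4 = (-0.3966, 0.5656, -6.8119)

-0.397 0.566 -6.812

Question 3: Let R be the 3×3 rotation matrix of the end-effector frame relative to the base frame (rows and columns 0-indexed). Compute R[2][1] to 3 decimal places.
-0.500

End-effector y-axis (col 1 of R) = (0.3624,0.7866,-0.5000)
R[2][1] = -0.5000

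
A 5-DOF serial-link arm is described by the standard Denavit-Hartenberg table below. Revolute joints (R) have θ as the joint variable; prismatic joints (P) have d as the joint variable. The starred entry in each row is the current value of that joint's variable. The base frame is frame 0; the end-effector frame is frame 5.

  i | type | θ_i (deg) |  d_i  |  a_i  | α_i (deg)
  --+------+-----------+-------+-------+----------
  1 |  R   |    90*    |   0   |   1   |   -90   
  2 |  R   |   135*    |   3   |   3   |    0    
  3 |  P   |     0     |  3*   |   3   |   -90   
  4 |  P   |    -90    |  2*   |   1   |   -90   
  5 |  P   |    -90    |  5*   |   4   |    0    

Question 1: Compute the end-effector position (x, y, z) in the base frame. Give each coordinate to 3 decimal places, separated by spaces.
after link 1: o_1 = (0.0000, 1.0000, 0.0000)
after link 2: o_2 = (-3.0000, -1.1213, -2.1213)
after link 3: o_3 = (-6.0000, -3.2426, -4.2426)
after link 4: o_4 = (-7.0000, -4.6569, -2.8284)
after link 5: o_5 = (-7.0000, -11.0208, -3.5355)

-7.000 -11.021 -3.536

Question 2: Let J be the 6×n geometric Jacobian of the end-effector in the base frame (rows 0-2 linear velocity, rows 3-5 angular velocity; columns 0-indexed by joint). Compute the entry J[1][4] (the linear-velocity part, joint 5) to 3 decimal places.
prismatic axis z_4 = (-0.0000,-0.7071,-0.7071)
J_v[:, 4] = z_4; J_ω[:, 4] = (0,0,0)
entry J[1][4] = -0.7071

-0.707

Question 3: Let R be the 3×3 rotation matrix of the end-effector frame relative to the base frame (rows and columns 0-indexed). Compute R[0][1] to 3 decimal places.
-1.000

End-effector y-axis (col 1 of R) = (-1.0000,0.0000,-0.0000)
R[0][1] = -1.0000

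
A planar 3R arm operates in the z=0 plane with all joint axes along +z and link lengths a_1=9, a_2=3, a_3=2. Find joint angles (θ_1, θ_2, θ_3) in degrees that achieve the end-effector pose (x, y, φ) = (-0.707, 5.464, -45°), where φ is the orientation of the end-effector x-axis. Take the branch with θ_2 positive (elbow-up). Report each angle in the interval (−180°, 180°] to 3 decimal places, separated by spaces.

90.002 135.010 89.987

wrist centre = target − a_3·(cos φ, sin φ) = (-2.1212, 6.8782)
cos θ_2 = (51.8094−9²−3²)/(2·9·3) = -0.7072; θ_2 = 135.0103° (elbow-up)
β = atan2(6.8782,-2.1212) = 107.1396°; ψ = atan2(2.1209,6.8783) = 17.1373°
θ_1 = β − ψ = 90.0023°
θ_3 = φ − θ_1 − θ_2 = 89.9874° (wrapped to (-180°,180°])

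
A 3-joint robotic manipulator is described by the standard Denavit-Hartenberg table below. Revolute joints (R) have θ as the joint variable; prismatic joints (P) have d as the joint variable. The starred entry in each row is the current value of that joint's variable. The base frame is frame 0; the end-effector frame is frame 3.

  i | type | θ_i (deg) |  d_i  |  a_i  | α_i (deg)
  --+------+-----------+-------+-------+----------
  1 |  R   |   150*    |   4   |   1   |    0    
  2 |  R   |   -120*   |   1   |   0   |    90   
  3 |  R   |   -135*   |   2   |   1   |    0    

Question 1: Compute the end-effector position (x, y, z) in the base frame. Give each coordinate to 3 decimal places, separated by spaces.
after link 1: o_1 = (-0.8660, 0.5000, 4.0000)
after link 2: o_2 = (-0.8660, 0.5000, 5.0000)
after link 3: o_3 = (-0.4784, -1.5856, 4.2929)

-0.478 -1.586 4.293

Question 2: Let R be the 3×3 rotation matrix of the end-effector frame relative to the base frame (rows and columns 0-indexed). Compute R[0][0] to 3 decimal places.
-0.612

End-effector x-axis (col 0 of R) = (-0.6124,-0.3536,-0.7071)
R[0][0] = -0.6124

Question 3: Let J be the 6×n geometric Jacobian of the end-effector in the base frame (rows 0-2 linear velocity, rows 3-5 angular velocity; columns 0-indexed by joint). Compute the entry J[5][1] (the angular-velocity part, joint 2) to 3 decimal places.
axis z_1 = (0.0000,0.0000,1.0000); lever o_n−o_1 = (0.3876,-2.0856,0.2929)
cross product → J_v[:, 1] = (2.0856,0.3876,-0.0000)
J_ω[:, 1] = z_1
entry J[5][1] = 1.0000

1.000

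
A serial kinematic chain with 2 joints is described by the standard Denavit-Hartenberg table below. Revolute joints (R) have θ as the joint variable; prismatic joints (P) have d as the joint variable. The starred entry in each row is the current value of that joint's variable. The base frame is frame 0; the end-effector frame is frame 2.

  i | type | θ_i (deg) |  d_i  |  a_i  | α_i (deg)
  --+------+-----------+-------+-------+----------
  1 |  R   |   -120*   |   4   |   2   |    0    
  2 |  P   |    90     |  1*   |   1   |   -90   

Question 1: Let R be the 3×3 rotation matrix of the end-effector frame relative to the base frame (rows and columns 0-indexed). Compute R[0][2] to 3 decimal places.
0.500

End-effector z-axis (col 2 of R) = (0.5000,0.8660,0.0000)
R[0][2] = 0.5000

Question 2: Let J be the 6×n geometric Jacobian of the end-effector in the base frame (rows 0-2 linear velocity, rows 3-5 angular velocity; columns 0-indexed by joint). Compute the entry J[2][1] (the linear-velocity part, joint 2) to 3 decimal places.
1.000

prismatic axis z_1 = (0.0000,0.0000,1.0000)
J_v[:, 1] = z_1; J_ω[:, 1] = (0,0,0)
entry J[2][1] = 1.0000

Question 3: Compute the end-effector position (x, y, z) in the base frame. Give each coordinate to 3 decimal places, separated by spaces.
after link 1: o_1 = (-1.0000, -1.7321, 4.0000)
after link 2: o_2 = (-0.1340, -2.2321, 5.0000)

-0.134 -2.232 5.000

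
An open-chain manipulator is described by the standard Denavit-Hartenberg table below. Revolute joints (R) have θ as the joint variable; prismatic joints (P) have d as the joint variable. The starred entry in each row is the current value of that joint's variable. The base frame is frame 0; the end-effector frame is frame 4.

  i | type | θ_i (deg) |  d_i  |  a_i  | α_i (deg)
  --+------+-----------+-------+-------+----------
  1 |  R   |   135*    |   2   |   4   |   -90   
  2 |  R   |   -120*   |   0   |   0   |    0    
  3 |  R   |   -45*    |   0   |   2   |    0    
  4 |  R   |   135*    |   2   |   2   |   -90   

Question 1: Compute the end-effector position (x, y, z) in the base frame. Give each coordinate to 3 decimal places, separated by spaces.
after link 1: o_1 = (-2.8284, 2.8284, 2.0000)
after link 2: o_2 = (-2.8284, 2.8284, 2.0000)
after link 3: o_3 = (-1.4624, 1.4624, 2.5176)
after link 4: o_4 = (-4.1014, 1.2729, 3.5176)

-4.101 1.273 3.518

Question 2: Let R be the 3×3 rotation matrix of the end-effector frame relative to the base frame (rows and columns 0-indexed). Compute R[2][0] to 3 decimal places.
End-effector x-axis (col 0 of R) = (-0.6124,0.6124,0.5000)
R[2][0] = 0.5000

0.500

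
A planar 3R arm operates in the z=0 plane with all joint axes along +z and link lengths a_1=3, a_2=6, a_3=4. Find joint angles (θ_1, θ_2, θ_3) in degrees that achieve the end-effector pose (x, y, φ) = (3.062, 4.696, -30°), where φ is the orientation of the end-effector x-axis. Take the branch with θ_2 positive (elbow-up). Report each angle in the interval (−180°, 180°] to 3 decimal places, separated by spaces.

wrist centre = target − a_3·(cos φ, sin φ) = (-0.4021, 6.6960)
cos θ_2 = (44.9981−3²−6²)/(2·3·6) = -0.0001; θ_2 = 90.0030° (elbow-up)
β = atan2(6.6960,-0.4021) = 93.4365°; ψ = atan2(6.0000,2.9997) = 63.4374°
θ_1 = β − ψ = 29.9992°
θ_3 = φ − θ_1 − θ_2 = -150.0022° (wrapped to (-180°,180°])

29.999 90.003 -150.002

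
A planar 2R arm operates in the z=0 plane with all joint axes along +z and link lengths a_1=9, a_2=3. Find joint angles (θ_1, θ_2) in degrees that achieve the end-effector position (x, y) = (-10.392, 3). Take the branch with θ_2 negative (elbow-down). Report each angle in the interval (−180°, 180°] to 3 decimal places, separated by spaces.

cos θ_2 = (116.9937−9²−3²)/(2·9·3) = 0.4999; θ_2 = -60.0078° (elbow-down)
β = atan2(3.0000,-10.3920) = 163.8974°; ψ = atan2(-2.5983,10.4996) = -13.8994°
θ_1 = β − ψ = 177.7968°

177.797 -60.008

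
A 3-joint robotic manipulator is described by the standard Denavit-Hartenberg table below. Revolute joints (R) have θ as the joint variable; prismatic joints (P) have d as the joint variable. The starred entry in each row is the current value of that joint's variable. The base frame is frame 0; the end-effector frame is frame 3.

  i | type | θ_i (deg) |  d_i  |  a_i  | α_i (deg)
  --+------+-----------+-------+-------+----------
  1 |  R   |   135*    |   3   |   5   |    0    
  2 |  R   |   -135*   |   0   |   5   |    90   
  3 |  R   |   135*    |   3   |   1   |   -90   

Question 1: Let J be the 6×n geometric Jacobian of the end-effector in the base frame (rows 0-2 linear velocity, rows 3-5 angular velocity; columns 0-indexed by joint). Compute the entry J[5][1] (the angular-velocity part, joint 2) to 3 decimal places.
1.000

axis z_1 = (0.0000,0.0000,1.0000); lever o_n−o_1 = (4.2929,-3.0000,0.7071)
cross product → J_v[:, 1] = (3.0000,4.2929,-0.0000)
J_ω[:, 1] = z_1
entry J[5][1] = 1.0000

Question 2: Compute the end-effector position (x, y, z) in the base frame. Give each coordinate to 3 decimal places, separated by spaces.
after link 1: o_1 = (-3.5355, 3.5355, 3.0000)
after link 2: o_2 = (1.4645, 3.5355, 3.0000)
after link 3: o_3 = (0.7574, 0.5355, 3.7071)

0.757 0.536 3.707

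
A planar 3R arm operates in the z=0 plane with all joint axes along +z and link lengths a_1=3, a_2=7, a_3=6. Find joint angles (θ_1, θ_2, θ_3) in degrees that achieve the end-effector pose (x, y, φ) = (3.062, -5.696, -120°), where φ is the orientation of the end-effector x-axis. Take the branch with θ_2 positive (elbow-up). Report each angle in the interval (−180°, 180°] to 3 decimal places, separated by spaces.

-99.432 120.004 -140.571

wrist centre = target − a_3·(cos φ, sin φ) = (6.0620, -0.4998)
cos θ_2 = (36.9977−3²−7²)/(2·3·7) = -0.5001; θ_2 = 120.0036° (elbow-up)
β = atan2(-0.4998,6.0620) = -4.7137°; ψ = atan2(6.0620,-0.5004) = 94.7188°
θ_1 = β − ψ = -99.4325°
θ_3 = φ − θ_1 − θ_2 = -140.5711° (wrapped to (-180°,180°])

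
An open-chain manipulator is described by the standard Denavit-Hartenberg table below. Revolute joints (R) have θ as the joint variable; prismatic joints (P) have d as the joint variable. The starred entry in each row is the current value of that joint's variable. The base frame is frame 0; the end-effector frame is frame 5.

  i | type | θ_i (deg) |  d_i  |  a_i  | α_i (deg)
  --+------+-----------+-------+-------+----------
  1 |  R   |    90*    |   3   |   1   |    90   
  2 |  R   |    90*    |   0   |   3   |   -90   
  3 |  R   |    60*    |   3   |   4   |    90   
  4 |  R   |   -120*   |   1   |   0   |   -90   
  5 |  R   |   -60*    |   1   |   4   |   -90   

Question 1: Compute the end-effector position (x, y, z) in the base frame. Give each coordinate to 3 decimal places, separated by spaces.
after link 1: o_1 = (0.0000, 1.0000, 3.0000)
after link 2: o_2 = (-0.0000, 1.0000, 6.0000)
after link 3: o_3 = (-3.4641, -2.0000, 8.0000)
after link 4: o_4 = (-2.9641, -2.0000, 8.8660)
after link 5: o_5 = (-1.1160, 0.2321, 11.7990)

-1.116 0.232 11.799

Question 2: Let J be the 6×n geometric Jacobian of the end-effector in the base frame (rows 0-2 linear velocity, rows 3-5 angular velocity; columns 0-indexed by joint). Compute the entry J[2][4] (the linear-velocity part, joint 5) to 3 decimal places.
-2.598

axis z_4 = (-0.7500,0.5000,0.4330); lever o_n−o_4 = (1.8481,2.2321,2.9330)
cross product → J_v[:, 4] = (0.5000,3.0000,-2.5981)
J_ω[:, 4] = z_4
entry J[2][4] = -2.5981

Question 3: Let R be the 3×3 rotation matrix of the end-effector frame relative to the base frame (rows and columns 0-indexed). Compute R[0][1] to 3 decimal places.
End-effector y-axis (col 1 of R) = (0.7500,-0.5000,-0.4330)
R[0][1] = 0.7500

0.750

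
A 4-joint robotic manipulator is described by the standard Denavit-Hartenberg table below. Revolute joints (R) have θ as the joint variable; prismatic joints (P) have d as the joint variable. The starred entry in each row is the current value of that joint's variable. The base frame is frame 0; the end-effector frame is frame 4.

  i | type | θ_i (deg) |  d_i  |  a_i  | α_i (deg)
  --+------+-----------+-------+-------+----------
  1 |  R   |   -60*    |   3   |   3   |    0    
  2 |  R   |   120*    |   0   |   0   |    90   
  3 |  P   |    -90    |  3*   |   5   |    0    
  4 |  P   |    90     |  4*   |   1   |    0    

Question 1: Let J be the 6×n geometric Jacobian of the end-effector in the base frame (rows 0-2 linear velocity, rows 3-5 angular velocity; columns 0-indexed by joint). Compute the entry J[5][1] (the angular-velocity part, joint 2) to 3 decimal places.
1.000

axis z_1 = (0.0000,0.0000,1.0000); lever o_n−o_1 = (6.5622,-2.6340,-5.0000)
cross product → J_v[:, 1] = (2.6340,6.5622,-0.0000)
J_ω[:, 1] = z_1
entry J[5][1] = 1.0000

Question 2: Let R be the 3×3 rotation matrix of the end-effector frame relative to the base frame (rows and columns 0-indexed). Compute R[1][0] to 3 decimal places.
End-effector x-axis (col 0 of R) = (0.5000,0.8660,0.0000)
R[1][0] = 0.8660

0.866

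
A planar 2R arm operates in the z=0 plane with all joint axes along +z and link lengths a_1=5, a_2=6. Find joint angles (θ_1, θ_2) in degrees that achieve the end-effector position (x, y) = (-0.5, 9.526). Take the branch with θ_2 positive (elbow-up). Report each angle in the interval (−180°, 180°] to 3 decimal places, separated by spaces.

cos θ_2 = (90.9947−5²−6²)/(2·5·6) = 0.4999; θ_2 = 60.0059° (elbow-up)
β = atan2(9.5260,-0.5000) = 93.0046°; ψ = atan2(5.1965,7.9995) = 33.0078°
θ_1 = β − ψ = 59.9968°

59.997 60.006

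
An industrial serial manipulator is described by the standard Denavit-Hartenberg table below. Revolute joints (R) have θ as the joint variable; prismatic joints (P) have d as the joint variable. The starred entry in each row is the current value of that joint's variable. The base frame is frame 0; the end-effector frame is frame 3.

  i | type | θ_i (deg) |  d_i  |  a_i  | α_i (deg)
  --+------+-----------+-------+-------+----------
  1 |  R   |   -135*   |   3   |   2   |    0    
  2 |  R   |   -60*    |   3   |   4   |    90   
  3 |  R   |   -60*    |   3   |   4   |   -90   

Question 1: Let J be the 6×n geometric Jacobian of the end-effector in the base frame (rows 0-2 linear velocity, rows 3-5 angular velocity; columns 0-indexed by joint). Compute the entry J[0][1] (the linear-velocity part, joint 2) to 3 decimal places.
axis z_1 = (0.0000,0.0000,1.0000); lever o_n−o_1 = (-5.0191,4.4507,-0.4641)
cross product → J_v[:, 1] = (-4.4507,-5.0191,0.0000)
J_ω[:, 1] = z_1
entry J[0][1] = -4.4507

-4.451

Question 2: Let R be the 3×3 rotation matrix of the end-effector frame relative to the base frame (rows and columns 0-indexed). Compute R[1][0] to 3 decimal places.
End-effector x-axis (col 0 of R) = (-0.4830,0.1294,-0.8660)
R[1][0] = 0.1294

0.129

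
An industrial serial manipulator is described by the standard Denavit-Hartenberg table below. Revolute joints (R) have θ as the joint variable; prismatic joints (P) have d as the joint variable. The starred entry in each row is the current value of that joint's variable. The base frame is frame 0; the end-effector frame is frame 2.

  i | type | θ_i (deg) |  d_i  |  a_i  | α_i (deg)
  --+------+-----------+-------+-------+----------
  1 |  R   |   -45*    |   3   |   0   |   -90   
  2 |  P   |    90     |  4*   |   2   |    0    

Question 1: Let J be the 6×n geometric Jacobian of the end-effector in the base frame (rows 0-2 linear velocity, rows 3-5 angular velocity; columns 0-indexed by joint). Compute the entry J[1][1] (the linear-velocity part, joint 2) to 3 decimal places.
0.707

prismatic axis z_1 = (0.7071,0.7071,0.0000)
J_v[:, 1] = z_1; J_ω[:, 1] = (0,0,0)
entry J[1][1] = 0.7071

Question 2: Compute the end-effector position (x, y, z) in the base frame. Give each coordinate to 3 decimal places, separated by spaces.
after link 1: o_1 = (0.0000, 0.0000, 3.0000)
after link 2: o_2 = (2.8284, 2.8284, 1.0000)

2.828 2.828 1.000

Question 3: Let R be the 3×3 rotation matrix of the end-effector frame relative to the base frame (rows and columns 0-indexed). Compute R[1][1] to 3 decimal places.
0.707

End-effector y-axis (col 1 of R) = (-0.7071,0.7071,-0.0000)
R[1][1] = 0.7071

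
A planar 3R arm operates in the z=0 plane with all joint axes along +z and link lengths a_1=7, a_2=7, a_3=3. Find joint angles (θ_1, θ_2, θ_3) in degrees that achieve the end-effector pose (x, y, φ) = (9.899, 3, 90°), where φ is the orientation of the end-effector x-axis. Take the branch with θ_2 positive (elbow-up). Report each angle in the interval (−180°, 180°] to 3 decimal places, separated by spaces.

-45.003 90.006 44.997

wrist centre = target − a_3·(cos φ, sin φ) = (9.8990, 0.0000)
cos θ_2 = (97.9902−7²−7²)/(2·7·7) = -0.0001; θ_2 = 90.0057° (elbow-up)
β = atan2(0.0000,9.8990) = 0.0000°; ψ = atan2(7.0000,6.9993) = 45.0029°
θ_1 = β − ψ = -45.0029°
θ_3 = φ − θ_1 − θ_2 = 44.9971° (wrapped to (-180°,180°])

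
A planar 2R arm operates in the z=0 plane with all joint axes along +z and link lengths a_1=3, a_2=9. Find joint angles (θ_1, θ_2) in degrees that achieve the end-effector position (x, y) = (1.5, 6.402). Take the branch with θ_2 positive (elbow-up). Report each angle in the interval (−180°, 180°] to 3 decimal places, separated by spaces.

cos θ_2 = (43.2356−3²−9²)/(2·3·9) = -0.8660; θ_2 = 149.9979° (elbow-up)
β = atan2(6.4020,1.5000) = 76.8134°; ψ = atan2(4.5003,-4.7941) = 136.8105°
θ_1 = β − ψ = -59.9971°

-59.997 149.998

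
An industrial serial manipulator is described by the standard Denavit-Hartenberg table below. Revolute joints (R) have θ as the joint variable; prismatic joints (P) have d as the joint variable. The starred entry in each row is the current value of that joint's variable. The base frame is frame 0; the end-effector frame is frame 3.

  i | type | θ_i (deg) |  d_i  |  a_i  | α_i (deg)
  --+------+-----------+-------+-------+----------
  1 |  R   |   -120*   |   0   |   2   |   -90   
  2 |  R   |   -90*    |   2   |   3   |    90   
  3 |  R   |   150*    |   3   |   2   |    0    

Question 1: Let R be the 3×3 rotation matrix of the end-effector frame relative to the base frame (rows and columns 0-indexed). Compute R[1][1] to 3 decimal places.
0.433

End-effector y-axis (col 1 of R) = (-0.7500,0.4330,-0.5000)
R[1][1] = 0.4330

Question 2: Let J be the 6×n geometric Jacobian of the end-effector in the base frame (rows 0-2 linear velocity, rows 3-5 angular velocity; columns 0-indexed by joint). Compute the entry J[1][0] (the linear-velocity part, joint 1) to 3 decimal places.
3.098

axis z_0 = ẑ; lever o_n−o_0 = (3.0981,-0.6340,1.2679)
cross product → J_v[:, 0] = (0.6340,3.0981,-0.0000)
J_ω[:, 0] = z_0
entry J[1][0] = 3.0981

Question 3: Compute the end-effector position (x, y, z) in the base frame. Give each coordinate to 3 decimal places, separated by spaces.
3.098 -0.634 1.268

after link 1: o_1 = (-1.0000, -1.7321, 0.0000)
after link 2: o_2 = (0.7321, -2.7321, 3.0000)
after link 3: o_3 = (3.0981, -0.6340, 1.2679)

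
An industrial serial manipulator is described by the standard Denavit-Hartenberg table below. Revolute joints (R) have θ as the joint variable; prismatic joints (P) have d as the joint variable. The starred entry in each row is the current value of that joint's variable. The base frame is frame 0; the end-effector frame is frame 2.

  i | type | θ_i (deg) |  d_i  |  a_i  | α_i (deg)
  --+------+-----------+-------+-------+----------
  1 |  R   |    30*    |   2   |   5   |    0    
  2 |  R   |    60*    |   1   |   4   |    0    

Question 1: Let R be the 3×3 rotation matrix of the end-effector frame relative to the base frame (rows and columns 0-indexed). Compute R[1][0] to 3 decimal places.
End-effector x-axis (col 0 of R) = (0.0000,1.0000,0.0000)
R[1][0] = 1.0000

1.000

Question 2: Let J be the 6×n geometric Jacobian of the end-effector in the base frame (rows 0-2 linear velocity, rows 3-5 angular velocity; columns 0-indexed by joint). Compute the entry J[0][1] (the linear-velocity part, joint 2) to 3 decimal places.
axis z_1 = (0.0000,0.0000,1.0000); lever o_n−o_1 = (0.0000,4.0000,1.0000)
cross product → J_v[:, 1] = (-4.0000,0.0000,0.0000)
J_ω[:, 1] = z_1
entry J[0][1] = -4.0000

-4.000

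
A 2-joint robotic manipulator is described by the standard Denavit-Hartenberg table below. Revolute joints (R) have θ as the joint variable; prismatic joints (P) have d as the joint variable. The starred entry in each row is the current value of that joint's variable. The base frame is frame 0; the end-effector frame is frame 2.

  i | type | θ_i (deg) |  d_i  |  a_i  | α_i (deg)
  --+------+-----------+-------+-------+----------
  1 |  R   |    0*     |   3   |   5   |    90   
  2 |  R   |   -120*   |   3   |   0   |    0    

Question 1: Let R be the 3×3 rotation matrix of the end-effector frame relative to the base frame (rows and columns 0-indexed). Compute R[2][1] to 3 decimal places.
-0.500

End-effector y-axis (col 1 of R) = (0.8660,-0.0000,-0.5000)
R[2][1] = -0.5000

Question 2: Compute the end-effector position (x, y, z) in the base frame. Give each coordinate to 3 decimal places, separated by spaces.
after link 1: o_1 = (5.0000, 0.0000, 3.0000)
after link 2: o_2 = (5.0000, -3.0000, 3.0000)

5.000 -3.000 3.000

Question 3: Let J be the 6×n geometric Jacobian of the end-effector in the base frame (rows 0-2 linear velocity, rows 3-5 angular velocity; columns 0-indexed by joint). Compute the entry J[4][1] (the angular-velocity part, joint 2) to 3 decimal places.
-1.000

axis z_1 = (0.0000,-1.0000,0.0000); lever o_n−o_1 = (0.0000,-3.0000,0.0000)
cross product → J_v[:, 1] = (0.0000,0.0000,0.0000)
J_ω[:, 1] = z_1
entry J[4][1] = -1.0000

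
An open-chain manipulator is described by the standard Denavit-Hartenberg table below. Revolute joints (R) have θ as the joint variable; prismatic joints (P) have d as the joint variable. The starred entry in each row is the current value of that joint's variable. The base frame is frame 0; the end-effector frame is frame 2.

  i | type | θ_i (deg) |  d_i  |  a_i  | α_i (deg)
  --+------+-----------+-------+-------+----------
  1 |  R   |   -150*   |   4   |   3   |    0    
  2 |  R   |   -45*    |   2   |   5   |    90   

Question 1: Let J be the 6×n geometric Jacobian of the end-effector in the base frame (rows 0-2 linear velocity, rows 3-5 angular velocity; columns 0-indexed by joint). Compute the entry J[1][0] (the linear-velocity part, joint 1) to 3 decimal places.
axis z_0 = ẑ; lever o_n−o_0 = (-7.4277,-0.2059,6.0000)
cross product → J_v[:, 0] = (0.2059,-7.4277,0.0000)
J_ω[:, 0] = z_0
entry J[1][0] = -7.4277

-7.428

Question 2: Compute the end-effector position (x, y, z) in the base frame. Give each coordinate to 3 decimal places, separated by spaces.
-7.428 -0.206 6.000

after link 1: o_1 = (-2.5981, -1.5000, 4.0000)
after link 2: o_2 = (-7.4277, -0.2059, 6.0000)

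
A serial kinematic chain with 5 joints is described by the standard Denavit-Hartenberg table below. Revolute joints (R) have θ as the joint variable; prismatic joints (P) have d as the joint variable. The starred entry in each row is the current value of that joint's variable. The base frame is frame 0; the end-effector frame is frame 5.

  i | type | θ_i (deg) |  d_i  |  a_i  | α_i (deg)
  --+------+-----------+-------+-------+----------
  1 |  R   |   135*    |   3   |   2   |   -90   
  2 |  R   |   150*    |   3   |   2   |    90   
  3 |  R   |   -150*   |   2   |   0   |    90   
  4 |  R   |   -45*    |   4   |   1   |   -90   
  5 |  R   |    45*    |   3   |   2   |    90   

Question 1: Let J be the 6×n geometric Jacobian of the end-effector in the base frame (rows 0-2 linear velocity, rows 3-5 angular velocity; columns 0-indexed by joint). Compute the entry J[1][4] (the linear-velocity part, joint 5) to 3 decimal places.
-0.097

axis z_4 = (-0.3750,0.8750,-0.3062); lever o_n−o_4 = (0.3508,3.5883,0.0269)
cross product → J_v[:, 4] = (1.1223,-0.0973,-1.6526)
J_ω[:, 4] = z_4
entry J[1][4] = -0.0973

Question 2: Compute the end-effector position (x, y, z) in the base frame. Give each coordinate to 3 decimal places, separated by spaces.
after link 1: o_1 = (-1.4142, 1.4142, 3.0000)
after link 2: o_2 = (-2.3108, -1.9319, 2.0000)
after link 3: o_3 = (-3.0179, -1.2247, 0.2679)
after link 4: o_4 = (-6.5671, -2.0745, 2.1865)
after link 5: o_5 = (-6.2163, 1.5139, 2.2134)

-6.216 1.514 2.213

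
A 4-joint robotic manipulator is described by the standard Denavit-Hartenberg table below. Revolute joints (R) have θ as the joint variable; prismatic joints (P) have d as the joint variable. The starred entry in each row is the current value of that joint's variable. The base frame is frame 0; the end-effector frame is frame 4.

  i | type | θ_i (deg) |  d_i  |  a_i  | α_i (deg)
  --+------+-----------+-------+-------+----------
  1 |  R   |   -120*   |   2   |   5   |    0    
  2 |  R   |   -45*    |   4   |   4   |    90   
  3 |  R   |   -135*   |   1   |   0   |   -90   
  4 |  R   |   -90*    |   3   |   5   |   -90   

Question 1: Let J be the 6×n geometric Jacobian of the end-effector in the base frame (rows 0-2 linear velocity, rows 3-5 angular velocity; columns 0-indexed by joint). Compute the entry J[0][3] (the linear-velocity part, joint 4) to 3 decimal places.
3.415

axis z_3 = (-0.6830,-0.1830,-0.7071); lever o_n−o_3 = (-3.3431,4.2806,-2.1213)
cross product → J_v[:, 3] = (3.4151,0.9151,-3.5355)
J_ω[:, 3] = z_3
entry J[0][3] = 3.4151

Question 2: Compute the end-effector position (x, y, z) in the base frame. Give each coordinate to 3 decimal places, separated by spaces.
after link 1: o_1 = (-2.5000, -4.3301, 2.0000)
after link 2: o_2 = (-6.3637, -5.3654, 6.0000)
after link 3: o_3 = (-6.6225, -4.3995, 6.0000)
after link 4: o_4 = (-9.9657, -0.1189, 3.8787)

-9.966 -0.119 3.879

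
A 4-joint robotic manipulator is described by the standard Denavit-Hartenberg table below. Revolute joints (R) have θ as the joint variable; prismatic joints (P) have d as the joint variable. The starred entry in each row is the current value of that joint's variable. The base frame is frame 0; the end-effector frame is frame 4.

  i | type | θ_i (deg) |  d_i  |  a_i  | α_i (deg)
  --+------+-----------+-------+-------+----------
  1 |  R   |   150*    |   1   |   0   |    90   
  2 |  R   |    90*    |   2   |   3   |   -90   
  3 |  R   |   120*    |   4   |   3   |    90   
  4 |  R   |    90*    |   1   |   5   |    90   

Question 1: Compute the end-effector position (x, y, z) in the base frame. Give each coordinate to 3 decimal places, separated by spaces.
7.245 -5.451 3.366

after link 1: o_1 = (0.0000, 0.0000, 1.0000)
after link 2: o_2 = (1.0000, 1.7321, 4.0000)
after link 3: o_3 = (3.1651, -2.5179, 2.5000)
after link 4: o_4 = (7.2452, -5.4510, 3.3660)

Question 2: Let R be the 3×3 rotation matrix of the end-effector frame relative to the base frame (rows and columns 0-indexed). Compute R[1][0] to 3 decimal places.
-0.500

End-effector x-axis (col 0 of R) = (0.8660,-0.5000,-0.0000)
R[1][0] = -0.5000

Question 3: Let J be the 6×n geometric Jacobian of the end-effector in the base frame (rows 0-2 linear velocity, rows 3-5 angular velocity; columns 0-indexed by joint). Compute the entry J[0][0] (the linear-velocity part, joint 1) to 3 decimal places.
axis z_0 = ẑ; lever o_n−o_0 = (7.2452,-5.4510,3.3660)
cross product → J_v[:, 0] = (5.4510,7.2452,-0.0000)
J_ω[:, 0] = z_0
entry J[0][0] = 5.4510

5.451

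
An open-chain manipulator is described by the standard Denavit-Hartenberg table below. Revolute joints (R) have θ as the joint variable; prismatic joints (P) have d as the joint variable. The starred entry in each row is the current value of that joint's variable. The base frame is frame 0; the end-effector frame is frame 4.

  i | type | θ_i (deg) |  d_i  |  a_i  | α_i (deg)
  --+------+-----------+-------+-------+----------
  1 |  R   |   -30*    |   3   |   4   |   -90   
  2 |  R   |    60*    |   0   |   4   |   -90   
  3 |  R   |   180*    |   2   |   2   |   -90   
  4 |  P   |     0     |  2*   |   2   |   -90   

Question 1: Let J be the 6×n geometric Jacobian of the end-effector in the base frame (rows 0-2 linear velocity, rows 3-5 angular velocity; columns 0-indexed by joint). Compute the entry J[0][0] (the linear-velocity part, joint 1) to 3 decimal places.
-0.598

axis z_0 = ẑ; lever o_n−o_0 = (2.9641,0.5981,2.0000)
cross product → J_v[:, 0] = (-0.5981,2.9641,0.0000)
J_ω[:, 0] = z_0
entry J[0][0] = -0.5981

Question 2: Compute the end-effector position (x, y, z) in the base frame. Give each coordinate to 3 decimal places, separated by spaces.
2.964 0.598 2.000

after link 1: o_1 = (3.4641, -2.0000, 3.0000)
after link 2: o_2 = (5.1962, -3.0000, -0.4641)
after link 3: o_3 = (2.8301, -1.6340, 0.2679)
after link 4: o_4 = (2.9641, 0.5981, 2.0000)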